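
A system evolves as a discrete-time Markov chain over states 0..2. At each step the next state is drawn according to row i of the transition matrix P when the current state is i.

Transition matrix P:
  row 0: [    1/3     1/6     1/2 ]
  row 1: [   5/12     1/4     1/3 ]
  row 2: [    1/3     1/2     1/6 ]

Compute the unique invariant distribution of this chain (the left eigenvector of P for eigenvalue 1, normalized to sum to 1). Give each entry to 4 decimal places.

Balance equations π_j = Σ_i π_i·P[i][j]:
  π_0 = 1/3·π_0 + 5/12·π_1 + 1/3·π_2
  π_1 = 1/6·π_0 + 1/4·π_1 + 1/2·π_2
  normalize: π_0 + π_1 + π_2 = 1
Solving the linear system gives exactly π = [33/92, 7/23, 31/92].

π = [0.3587, 0.3043, 0.3370]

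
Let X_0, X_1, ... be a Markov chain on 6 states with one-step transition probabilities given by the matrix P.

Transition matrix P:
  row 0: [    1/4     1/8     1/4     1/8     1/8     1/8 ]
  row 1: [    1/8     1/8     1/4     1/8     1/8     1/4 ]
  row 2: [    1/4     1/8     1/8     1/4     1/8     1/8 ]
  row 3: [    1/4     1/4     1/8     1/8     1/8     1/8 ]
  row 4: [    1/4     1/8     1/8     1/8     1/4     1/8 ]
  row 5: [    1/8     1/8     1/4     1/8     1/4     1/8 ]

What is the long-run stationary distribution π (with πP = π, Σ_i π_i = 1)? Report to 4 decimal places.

π = [0.2142, 0.1436, 0.1876, 0.1484, 0.1633, 0.1429]

Balance equations π_j = Σ_i π_i·P[i][j]:
  π_0 = 1/4·π_0 + 1/8·π_1 + 1/4·π_2 + 1/4·π_3 + 1/4·π_4 + 1/8·π_5
  π_1 = 1/8·π_0 + 1/8·π_1 + 1/8·π_2 + 1/4·π_3 + 1/8·π_4 + 1/8·π_5
  π_2 = 1/4·π_0 + 1/4·π_1 + 1/8·π_2 + 1/8·π_3 + 1/8·π_4 + 1/4·π_5
  π_3 = 1/8·π_0 + 1/8·π_1 + 1/4·π_2 + 1/8·π_3 + 1/8·π_4 + 1/8·π_5
  π_4 = 1/8·π_0 + 1/8·π_1 + 1/8·π_2 + 1/8·π_3 + 1/4·π_4 + 1/4·π_5
  normalize: π_0 + π_1 + π_2 + π_3 + π_4 + π_5 = 1
Solving the linear system gives exactly π = [1401/6541, 939/6541, 1227/6541, 971/6541, 1068/6541, 935/6541].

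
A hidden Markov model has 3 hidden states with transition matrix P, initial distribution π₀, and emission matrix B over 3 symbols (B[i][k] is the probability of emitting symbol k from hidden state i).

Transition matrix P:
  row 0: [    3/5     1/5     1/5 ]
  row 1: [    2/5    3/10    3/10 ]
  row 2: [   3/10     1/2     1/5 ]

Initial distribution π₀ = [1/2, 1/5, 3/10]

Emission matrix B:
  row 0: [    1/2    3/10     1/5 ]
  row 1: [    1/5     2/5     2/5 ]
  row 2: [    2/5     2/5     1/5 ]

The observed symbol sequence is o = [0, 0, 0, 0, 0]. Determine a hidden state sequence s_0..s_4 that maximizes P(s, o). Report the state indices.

t=0: δ = [2.500e-01, 4.000e-02, 1.200e-01]  (obs o_0=0)
t=1: δ = [7.500e-02, 1.200e-02, 2.000e-02]  ψ = [0, 2, 0]  (obs o_1=0)
t=2: δ = [2.250e-02, 3.000e-03, 6.000e-03]  ψ = [0, 0, 0]  (obs o_2=0)
t=3: δ = [6.750e-03, 9.000e-04, 1.800e-03]  ψ = [0, 0, 0]  (obs o_3=0)
t=4: δ = [2.025e-03, 2.700e-04, 5.400e-04]  ψ = [0, 0, 0]  (obs o_4=0)
backtrack: best end state = 0; path = [0, 0, 0, 0, 0]

path = [0, 0, 0, 0, 0]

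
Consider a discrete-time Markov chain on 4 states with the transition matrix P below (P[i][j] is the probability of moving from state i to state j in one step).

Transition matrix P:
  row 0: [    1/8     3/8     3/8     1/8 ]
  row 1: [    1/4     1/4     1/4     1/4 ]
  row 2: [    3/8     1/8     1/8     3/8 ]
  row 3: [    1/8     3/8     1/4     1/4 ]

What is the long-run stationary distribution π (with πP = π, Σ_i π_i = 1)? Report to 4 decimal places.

π = [0.2215, 0.2785, 0.2468, 0.2532]

Balance equations π_j = Σ_i π_i·P[i][j]:
  π_0 = 1/8·π_0 + 1/4·π_1 + 3/8·π_2 + 1/8·π_3
  π_1 = 3/8·π_0 + 1/4·π_1 + 1/8·π_2 + 3/8·π_3
  π_2 = 3/8·π_0 + 1/4·π_1 + 1/8·π_2 + 1/4·π_3
  normalize: π_0 + π_1 + π_2 + π_3 = 1
Solving the linear system gives exactly π = [35/158, 22/79, 39/158, 20/79].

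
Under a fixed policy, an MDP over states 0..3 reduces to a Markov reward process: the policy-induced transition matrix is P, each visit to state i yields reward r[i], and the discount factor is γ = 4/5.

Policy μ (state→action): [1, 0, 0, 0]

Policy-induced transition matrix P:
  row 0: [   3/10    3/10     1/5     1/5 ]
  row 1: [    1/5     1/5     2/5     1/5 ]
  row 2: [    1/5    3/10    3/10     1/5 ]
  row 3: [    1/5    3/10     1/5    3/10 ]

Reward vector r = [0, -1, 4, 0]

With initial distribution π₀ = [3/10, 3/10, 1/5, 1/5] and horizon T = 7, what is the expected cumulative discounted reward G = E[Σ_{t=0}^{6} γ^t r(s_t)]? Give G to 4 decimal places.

t=0: π = [0.3000, 0.3000, 0.2000, 0.2000], E[r] = 0.5000, γ^t·E[r] = 0.500000, running G = 0.500000
t=1: π = [0.2300, 0.2700, 0.2800, 0.2200], E[r] = 0.8500, γ^t·E[r] = 0.680000, running G = 1.180000
t=2: π = [0.2230, 0.2730, 0.2820, 0.2220], E[r] = 0.8550, γ^t·E[r] = 0.547200, running G = 1.727200
t=3: π = [0.2223, 0.2727, 0.2828, 0.2222], E[r] = 0.8585, γ^t·E[r] = 0.439552, running G = 2.166752
t=4: π = [0.2222, 0.2727, 0.2828, 0.2222], E[r] = 0.8586, γ^t·E[r] = 0.351662, running G = 2.518414
t=5: π = [0.2222, 0.2727, 0.2828, 0.2222], E[r] = 0.8586, γ^t·E[r] = 0.281341, running G = 2.799755
t=6: π = [0.2222, 0.2727, 0.2828, 0.2222], E[r] = 0.8586, γ^t·E[r] = 0.225073, running G = 3.024828

G = 3.0248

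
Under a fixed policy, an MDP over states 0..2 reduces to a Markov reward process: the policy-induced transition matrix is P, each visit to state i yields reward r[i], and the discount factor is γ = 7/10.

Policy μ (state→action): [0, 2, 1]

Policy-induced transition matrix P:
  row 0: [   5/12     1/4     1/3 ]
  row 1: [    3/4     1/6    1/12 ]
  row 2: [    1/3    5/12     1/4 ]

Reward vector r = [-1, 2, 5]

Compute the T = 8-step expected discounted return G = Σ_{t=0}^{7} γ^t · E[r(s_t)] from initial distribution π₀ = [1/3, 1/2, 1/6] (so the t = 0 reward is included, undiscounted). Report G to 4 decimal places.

G = 3.9875

t=0: π = [0.3333, 0.5000, 0.1667], E[r] = 1.5000, γ^t·E[r] = 1.500000, running G = 1.500000
t=1: π = [0.5694, 0.2361, 0.1944], E[r] = 0.8750, γ^t·E[r] = 0.612500, running G = 2.112500
t=2: π = [0.4792, 0.2627, 0.2581], E[r] = 1.3368, γ^t·E[r] = 0.655035, running G = 2.767535
t=3: π = [0.4827, 0.2711, 0.2461], E[r] = 1.2902, γ^t·E[r] = 0.442545, running G = 3.210080
t=4: π = [0.4865, 0.2684, 0.2450], E[r] = 1.2755, γ^t·E[r] = 0.306256, running G = 3.516336
t=5: π = [0.4857, 0.2685, 0.2458], E[r] = 1.2802, γ^t·E[r] = 0.215171, running G = 3.731507
t=6: π = [0.4857, 0.2686, 0.2457], E[r] = 1.2802, γ^t·E[r] = 0.150611, running G = 3.882119
t=7: π = [0.4857, 0.2686, 0.2457], E[r] = 1.2800, γ^t·E[r] = 0.105410, running G = 3.987529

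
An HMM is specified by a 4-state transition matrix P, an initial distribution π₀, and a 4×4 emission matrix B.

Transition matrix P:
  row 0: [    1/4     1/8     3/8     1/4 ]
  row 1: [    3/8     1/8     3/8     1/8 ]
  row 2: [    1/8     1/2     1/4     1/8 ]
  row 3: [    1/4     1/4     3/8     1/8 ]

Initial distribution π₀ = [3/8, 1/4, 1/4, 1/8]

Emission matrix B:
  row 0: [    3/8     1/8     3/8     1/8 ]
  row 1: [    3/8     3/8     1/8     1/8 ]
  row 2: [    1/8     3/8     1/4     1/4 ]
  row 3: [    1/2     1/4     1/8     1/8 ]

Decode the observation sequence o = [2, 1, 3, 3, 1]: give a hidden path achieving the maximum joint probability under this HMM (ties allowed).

path = [0, 2, 1, 2, 1]

t=0: δ = [1.406e-01, 3.125e-02, 6.250e-02, 1.562e-02]  (obs o_0=2)
t=1: δ = [4.395e-03, 1.172e-02, 1.978e-02, 8.789e-03]  ψ = [0, 2, 0, 0]  (obs o_1=1)
t=2: δ = [5.493e-04, 1.236e-03, 1.236e-03, 3.090e-04]  ψ = [1, 2, 2, 2]  (obs o_2=3)
t=3: δ = [5.794e-05, 7.725e-05, 1.159e-04, 1.931e-05]  ψ = [1, 2, 1, 1]  (obs o_3=3)
t=4: δ = [3.621e-06, 2.173e-05, 1.086e-05, 3.621e-06]  ψ = [1, 2, 1, 0]  (obs o_4=1)
backtrack: best end state = 1; path = [0, 2, 1, 2, 1]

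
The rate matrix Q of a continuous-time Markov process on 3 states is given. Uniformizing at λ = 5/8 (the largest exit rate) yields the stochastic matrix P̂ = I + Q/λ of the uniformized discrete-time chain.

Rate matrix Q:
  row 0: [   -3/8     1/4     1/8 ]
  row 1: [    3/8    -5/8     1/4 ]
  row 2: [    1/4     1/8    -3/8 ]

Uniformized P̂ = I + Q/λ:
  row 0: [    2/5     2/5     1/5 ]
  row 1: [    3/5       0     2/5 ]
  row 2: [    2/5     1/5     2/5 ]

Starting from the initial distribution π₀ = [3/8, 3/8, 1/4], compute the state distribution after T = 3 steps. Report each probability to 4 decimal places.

t=0: π = [0.3750, 0.3750, 0.2500]
t=1: π = [0.4750, 0.2000, 0.3250]
t=2: π = [0.4400, 0.2550, 0.3050]
t=3: π = [0.4510, 0.2370, 0.3120]

π = [0.4510, 0.2370, 0.3120]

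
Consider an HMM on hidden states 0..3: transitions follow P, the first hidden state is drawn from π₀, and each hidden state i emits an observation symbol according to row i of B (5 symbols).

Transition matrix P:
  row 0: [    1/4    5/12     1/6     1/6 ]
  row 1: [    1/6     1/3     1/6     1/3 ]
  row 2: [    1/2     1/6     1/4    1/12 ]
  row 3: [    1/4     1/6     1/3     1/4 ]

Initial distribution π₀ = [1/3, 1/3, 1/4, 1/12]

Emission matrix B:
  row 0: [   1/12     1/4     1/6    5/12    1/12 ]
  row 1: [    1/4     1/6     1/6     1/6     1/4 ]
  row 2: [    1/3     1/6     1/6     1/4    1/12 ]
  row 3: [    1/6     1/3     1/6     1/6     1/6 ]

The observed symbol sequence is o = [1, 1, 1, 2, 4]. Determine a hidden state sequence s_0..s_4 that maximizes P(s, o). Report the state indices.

t=0: δ = [8.333e-02, 5.556e-02, 4.167e-02, 2.778e-02]  (obs o_0=1)
t=1: δ = [5.208e-03, 5.787e-03, 2.315e-03, 6.173e-03]  ψ = [0, 0, 0, 1]  (obs o_1=1)
t=2: δ = [3.858e-04, 3.617e-04, 3.429e-04, 6.430e-04]  ψ = [3, 0, 3, 1]  (obs o_2=1)
t=3: δ = [2.858e-05, 2.679e-05, 3.572e-05, 2.679e-05]  ψ = [2, 0, 3, 3]  (obs o_3=2)
t=4: δ = [1.488e-06, 2.977e-06, 7.442e-07, 1.488e-06]  ψ = [2, 0, 2, 1]  (obs o_4=4)
backtrack: best end state = 1; path = [1, 3, 2, 0, 1]

path = [1, 3, 2, 0, 1]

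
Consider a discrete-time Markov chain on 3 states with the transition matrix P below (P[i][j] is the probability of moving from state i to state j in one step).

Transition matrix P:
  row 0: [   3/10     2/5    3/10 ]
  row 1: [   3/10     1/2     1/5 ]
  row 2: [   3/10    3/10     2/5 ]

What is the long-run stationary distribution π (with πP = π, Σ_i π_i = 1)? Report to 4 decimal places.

Balance equations π_j = Σ_i π_i·P[i][j]:
  π_0 = 3/10·π_0 + 3/10·π_1 + 3/10·π_2
  π_1 = 2/5·π_0 + 1/2·π_1 + 3/10·π_2
  normalize: π_0 + π_1 + π_2 = 1
Solving the linear system gives exactly π = [3/10, 33/80, 23/80].

π = [0.3000, 0.4125, 0.2875]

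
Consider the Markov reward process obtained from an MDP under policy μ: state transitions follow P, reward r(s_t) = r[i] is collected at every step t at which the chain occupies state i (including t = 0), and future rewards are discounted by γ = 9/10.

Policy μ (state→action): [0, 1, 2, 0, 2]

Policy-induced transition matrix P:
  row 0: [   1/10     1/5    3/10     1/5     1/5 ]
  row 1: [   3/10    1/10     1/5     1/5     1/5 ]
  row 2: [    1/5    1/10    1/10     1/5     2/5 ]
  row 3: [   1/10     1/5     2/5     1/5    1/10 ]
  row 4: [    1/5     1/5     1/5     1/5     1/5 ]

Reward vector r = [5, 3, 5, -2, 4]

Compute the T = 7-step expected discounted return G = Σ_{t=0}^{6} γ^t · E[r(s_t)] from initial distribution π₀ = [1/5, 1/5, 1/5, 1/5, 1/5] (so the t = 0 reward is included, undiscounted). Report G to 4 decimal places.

G = 15.8778

t=0: π = [0.2000, 0.2000, 0.2000, 0.2000, 0.2000], E[r] = 3.0000, γ^t·E[r] = 3.000000, running G = 3.000000
t=1: π = [0.1800, 0.1600, 0.2400, 0.2000, 0.2200], E[r] = 3.0600, γ^t·E[r] = 2.754000, running G = 5.754000
t=2: π = [0.1780, 0.1600, 0.2340, 0.2000, 0.2280], E[r] = 3.0520, γ^t·E[r] = 2.472120, running G = 8.226120
t=3: π = [0.1782, 0.1606, 0.2344, 0.2000, 0.2268], E[r] = 3.0520, γ^t·E[r] = 2.224908, running G = 10.451028
t=4: π = [0.1782, 0.1605, 0.2344, 0.2000, 0.2269], E[r] = 3.0521, γ^t·E[r] = 2.002496, running G = 12.453524
t=5: π = [0.1782, 0.1605, 0.2344, 0.2000, 0.2269], E[r] = 3.0521, γ^t·E[r] = 1.802235, running G = 14.255758
t=6: π = [0.1782, 0.1605, 0.2344, 0.2000, 0.2269], E[r] = 3.0521, γ^t·E[r] = 1.622012, running G = 15.877771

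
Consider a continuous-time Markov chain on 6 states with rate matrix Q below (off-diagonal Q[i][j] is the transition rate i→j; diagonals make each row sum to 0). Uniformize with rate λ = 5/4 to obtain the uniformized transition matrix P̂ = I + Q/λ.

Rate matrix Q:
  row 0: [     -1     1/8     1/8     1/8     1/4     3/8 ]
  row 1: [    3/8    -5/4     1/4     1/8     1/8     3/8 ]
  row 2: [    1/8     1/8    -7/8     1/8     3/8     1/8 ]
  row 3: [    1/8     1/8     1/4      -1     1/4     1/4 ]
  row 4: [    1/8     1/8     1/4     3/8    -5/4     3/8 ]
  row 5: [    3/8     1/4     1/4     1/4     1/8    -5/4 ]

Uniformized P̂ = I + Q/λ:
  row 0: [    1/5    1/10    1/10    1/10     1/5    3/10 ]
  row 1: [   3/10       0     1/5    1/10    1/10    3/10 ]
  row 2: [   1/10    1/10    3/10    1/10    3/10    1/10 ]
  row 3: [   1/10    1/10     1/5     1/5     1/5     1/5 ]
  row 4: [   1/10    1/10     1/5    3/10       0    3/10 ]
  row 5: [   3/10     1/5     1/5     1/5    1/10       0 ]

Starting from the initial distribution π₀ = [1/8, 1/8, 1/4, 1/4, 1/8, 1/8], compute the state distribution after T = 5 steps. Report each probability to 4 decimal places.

π = [0.1766, 0.1079, 0.2026, 0.1672, 0.1590, 0.1867]

t=0: π = [0.1250, 0.1250, 0.2500, 0.2500, 0.1250, 0.1250]
t=1: π = [0.1625, 0.1000, 0.2125, 0.1625, 0.1750, 0.1875]
t=2: π = [0.1738, 0.1088, 0.2050, 0.1700, 0.1575, 0.1850]
t=3: π = [0.1761, 0.1076, 0.2031, 0.1670, 0.1596, 0.1865]
t=4: π = [0.1764, 0.1079, 0.2027, 0.1673, 0.1590, 0.1867]
t=5: π = [0.1766, 0.1079, 0.2026, 0.1672, 0.1590, 0.1867]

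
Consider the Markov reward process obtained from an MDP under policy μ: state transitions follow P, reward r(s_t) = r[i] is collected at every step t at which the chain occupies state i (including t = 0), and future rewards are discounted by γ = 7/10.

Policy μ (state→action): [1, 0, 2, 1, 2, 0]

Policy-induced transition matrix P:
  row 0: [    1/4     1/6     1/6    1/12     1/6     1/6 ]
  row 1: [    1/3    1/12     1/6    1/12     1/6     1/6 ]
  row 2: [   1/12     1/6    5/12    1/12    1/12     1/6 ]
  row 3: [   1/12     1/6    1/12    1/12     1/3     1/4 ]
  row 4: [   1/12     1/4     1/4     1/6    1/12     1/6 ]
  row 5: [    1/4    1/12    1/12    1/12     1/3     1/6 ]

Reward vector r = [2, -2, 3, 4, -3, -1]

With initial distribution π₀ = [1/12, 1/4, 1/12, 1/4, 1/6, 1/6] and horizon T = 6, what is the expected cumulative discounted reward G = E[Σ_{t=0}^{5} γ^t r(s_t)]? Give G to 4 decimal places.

t=0: π = [0.0833, 0.2500, 0.0833, 0.2500, 0.1667, 0.1667], E[r] = 0.2500, γ^t·E[r] = 0.250000, running G = 0.250000
t=1: π = [0.1875, 0.1458, 0.1667, 0.0972, 0.2153, 0.1875], E[r] = 0.1389, γ^t·E[r] = 0.097222, running G = 0.347222
t=2: π = [0.1823, 0.1568, 0.2025, 0.1013, 0.1823, 0.1748], E[r] = 0.3420, γ^t·E[r] = 0.167587, running G = 0.514809
t=3: π = [0.1821, 0.1542, 0.2095, 0.0985, 0.1806, 0.1751], E[r] = 0.3613, γ^t·E[r] = 0.123927, running G = 0.638736
t=4: π = [0.1814, 0.1543, 0.2113, 0.0984, 0.1798, 0.1749], E[r] = 0.3675, γ^t·E[r] = 0.088240, running G = 0.726976
t=5: π = [0.1813, 0.1542, 0.2117, 0.0983, 0.1796, 0.1749], E[r] = 0.3687, γ^t·E[r] = 0.061975, running G = 0.788951

G = 0.7890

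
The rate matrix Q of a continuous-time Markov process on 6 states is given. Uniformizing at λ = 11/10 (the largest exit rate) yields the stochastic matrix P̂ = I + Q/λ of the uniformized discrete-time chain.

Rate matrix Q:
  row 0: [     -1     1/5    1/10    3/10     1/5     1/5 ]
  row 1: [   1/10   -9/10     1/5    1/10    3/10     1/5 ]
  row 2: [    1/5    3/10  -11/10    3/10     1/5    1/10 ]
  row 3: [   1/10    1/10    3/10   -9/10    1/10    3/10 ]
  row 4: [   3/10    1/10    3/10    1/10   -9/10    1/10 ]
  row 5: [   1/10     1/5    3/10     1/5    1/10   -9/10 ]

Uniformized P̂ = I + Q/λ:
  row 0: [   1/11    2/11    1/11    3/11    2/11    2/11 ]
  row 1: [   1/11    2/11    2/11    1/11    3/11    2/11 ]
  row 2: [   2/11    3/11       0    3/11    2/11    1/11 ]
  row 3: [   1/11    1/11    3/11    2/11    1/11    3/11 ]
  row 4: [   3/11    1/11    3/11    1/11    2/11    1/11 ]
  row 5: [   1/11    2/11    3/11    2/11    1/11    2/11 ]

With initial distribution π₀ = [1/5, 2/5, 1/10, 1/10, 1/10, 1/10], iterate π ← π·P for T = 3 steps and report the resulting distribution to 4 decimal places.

t=0: π = [0.2000, 0.4000, 0.1000, 0.1000, 0.1000, 0.1000]
t=1: π = [0.1182, 0.1727, 0.1727, 0.1636, 0.2000, 0.1727]
t=2: π = [0.1430, 0.1645, 0.1884, 0.1744, 0.1669, 0.1628]
t=3: π = [0.1384, 0.1679, 0.1804, 0.1818, 0.1661, 0.1654]

π = [0.1384, 0.1679, 0.1804, 0.1818, 0.1661, 0.1654]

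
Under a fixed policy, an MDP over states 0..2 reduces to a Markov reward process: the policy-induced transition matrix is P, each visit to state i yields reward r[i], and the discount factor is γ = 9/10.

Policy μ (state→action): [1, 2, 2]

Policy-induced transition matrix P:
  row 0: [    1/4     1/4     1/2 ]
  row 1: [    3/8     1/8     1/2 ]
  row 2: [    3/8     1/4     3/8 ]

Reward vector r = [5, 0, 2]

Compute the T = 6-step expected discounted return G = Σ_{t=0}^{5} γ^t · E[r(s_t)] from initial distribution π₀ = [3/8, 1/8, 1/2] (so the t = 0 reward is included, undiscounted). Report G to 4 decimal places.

t=0: π = [0.3750, 0.1250, 0.5000], E[r] = 2.8750, γ^t·E[r] = 2.875000, running G = 2.875000
t=1: π = [0.3281, 0.2344, 0.4375], E[r] = 2.5156, γ^t·E[r] = 2.264063, running G = 5.139063
t=2: π = [0.3340, 0.2207, 0.4453], E[r] = 2.5605, γ^t·E[r] = 2.074043, running G = 7.213105
t=3: π = [0.3333, 0.2224, 0.4443], E[r] = 2.5549, γ^t·E[r] = 1.862545, running G = 9.075651
t=4: π = [0.3333, 0.2222, 0.4445], E[r] = 2.5556, γ^t·E[r] = 1.676751, running G = 10.752402
t=5: π = [0.3333, 0.2222, 0.4444], E[r] = 2.5555, γ^t·E[r] = 1.509024, running G = 12.261426

G = 12.2614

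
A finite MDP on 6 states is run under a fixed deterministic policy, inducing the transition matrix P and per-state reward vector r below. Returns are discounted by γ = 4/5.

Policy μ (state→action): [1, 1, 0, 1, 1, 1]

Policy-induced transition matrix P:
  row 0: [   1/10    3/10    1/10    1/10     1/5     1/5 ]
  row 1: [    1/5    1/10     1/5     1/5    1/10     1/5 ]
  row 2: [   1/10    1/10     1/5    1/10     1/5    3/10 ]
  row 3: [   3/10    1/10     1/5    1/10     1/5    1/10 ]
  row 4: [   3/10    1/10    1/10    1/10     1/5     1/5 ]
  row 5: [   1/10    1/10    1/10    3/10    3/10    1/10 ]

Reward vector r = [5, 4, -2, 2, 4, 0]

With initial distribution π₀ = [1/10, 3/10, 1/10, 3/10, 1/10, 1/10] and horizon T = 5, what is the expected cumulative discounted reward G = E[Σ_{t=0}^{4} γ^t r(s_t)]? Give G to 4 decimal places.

G = 7.8481

t=0: π = [0.1000, 0.3000, 0.1000, 0.3000, 0.1000, 0.1000], E[r] = 2.5000, γ^t·E[r] = 2.500000, running G = 2.500000
t=1: π = [0.2100, 0.1200, 0.1700, 0.1500, 0.1800, 0.1700], E[r] = 2.2100, γ^t·E[r] = 1.768000, running G = 4.268000
t=2: π = [0.1780, 0.1420, 0.1440, 0.1460, 0.2050, 0.1850], E[r] = 2.2820, γ^t·E[r] = 1.460480, running G = 5.728480
t=3: π = [0.1844, 0.1356, 0.1432, 0.1512, 0.2043, 0.1813], E[r] = 2.2976, γ^t·E[r] = 1.176371, running G = 6.904851
t=4: π = [0.1847, 0.1369, 0.1430, 0.1498, 0.2046, 0.1811], E[r] = 2.3027, γ^t·E[r] = 0.943202, running G = 7.848054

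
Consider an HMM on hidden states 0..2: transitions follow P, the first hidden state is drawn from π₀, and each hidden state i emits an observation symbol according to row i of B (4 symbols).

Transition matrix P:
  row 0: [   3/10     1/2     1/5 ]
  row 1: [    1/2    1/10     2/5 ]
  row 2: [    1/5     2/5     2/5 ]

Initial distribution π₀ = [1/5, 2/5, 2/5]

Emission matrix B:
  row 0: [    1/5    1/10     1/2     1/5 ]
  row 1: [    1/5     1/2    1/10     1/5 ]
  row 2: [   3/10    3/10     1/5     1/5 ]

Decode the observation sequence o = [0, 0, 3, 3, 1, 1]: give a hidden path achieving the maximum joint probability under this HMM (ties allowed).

t=0: δ = [4.000e-02, 8.000e-02, 1.200e-01]  (obs o_0=0)
t=1: δ = [8.000e-03, 9.600e-03, 1.440e-02]  ψ = [1, 2, 2]  (obs o_1=0)
t=2: δ = [9.600e-04, 1.152e-03, 1.152e-03]  ψ = [1, 2, 2]  (obs o_2=3)
t=3: δ = [1.152e-04, 9.600e-05, 9.216e-05]  ψ = [1, 0, 1]  (obs o_3=3)
t=4: δ = [4.800e-06, 2.880e-05, 1.152e-05]  ψ = [1, 0, 1]  (obs o_4=1)
t=5: δ = [1.440e-06, 2.304e-06, 3.456e-06]  ψ = [1, 2, 1]  (obs o_5=1)
backtrack: best end state = 2; path = [2, 2, 1, 0, 1, 2]

path = [2, 2, 1, 0, 1, 2]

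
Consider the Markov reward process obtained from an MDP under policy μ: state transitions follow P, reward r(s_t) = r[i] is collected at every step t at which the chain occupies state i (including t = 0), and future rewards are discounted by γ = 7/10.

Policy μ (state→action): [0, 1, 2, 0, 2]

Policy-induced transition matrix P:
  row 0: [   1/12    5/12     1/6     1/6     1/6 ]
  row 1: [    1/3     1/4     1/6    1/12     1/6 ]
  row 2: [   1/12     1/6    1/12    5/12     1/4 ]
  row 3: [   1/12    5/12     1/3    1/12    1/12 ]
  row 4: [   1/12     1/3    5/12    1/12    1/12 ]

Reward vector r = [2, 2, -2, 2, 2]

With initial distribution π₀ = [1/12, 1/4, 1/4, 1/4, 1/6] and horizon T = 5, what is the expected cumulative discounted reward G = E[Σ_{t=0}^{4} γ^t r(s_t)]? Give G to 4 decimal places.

G = 2.9786

t=0: π = [0.0833, 0.2500, 0.2500, 0.2500, 0.1667], E[r] = 1.0000, γ^t·E[r] = 1.000000, running G = 1.000000
t=1: π = [0.1458, 0.2986, 0.2292, 0.1736, 0.1528], E[r] = 1.0833, γ^t·E[r] = 0.758333, running G = 1.758333
t=2: π = [0.1580, 0.2969, 0.2147, 0.1719, 0.1586], E[r] = 1.1412, γ^t·E[r] = 0.559190, running G = 2.317523
t=3: π = [0.1576, 0.3003, 0.2171, 0.1681, 0.1570], E[r] = 1.1318, γ^t·E[r] = 0.388191, running G = 2.705714
t=4: π = [0.1584, 0.2993, 0.2158, 0.1688, 0.1577], E[r] = 1.1366, γ^t·E[r] = 0.272903, running G = 2.978617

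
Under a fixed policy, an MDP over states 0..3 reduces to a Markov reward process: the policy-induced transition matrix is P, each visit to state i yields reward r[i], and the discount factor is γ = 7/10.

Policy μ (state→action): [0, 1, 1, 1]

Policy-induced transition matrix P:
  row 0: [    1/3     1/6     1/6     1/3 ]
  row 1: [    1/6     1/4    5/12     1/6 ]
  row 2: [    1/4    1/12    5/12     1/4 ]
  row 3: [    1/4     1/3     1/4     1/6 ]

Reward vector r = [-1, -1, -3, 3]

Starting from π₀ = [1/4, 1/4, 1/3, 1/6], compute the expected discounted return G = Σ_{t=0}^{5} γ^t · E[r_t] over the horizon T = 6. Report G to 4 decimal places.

t=0: π = [0.2500, 0.2500, 0.3333, 0.1667], E[r] = -1.0000, γ^t·E[r] = -1.000000, running G = -1.000000
t=1: π = [0.2500, 0.1875, 0.3264, 0.2361], E[r] = -0.7083, γ^t·E[r] = -0.495833, running G = -1.495833
t=2: π = [0.2552, 0.1944, 0.3148, 0.2355], E[r] = -0.6875, γ^t·E[r] = -0.336875, running G = -1.832708
t=3: π = [0.2551, 0.1959, 0.3136, 0.2354], E[r] = -0.6855, γ^t·E[r] = -0.235118, running G = -2.067826
t=4: π = [0.2549, 0.1961, 0.3137, 0.2353], E[r] = -0.6861, γ^t·E[r] = -0.164727, running G = -2.232553
t=5: π = [0.2549, 0.1961, 0.3137, 0.2353], E[r] = -0.6863, γ^t·E[r] = -0.115339, running G = -2.347892

G = -2.3479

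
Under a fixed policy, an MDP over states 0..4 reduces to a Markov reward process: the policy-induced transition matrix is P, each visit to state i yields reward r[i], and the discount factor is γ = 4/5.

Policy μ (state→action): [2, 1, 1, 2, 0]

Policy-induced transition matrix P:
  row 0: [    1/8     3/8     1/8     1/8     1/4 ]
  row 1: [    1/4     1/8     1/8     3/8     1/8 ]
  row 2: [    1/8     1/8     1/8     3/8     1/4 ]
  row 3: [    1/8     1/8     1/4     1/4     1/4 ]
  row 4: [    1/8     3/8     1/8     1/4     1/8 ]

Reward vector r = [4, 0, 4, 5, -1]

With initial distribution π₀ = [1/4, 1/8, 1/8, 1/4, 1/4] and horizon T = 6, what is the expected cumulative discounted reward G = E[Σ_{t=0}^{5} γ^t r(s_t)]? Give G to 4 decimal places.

t=0: π = [0.2500, 0.1250, 0.1250, 0.2500, 0.2500], E[r] = 2.5000, γ^t·E[r] = 2.500000, running G = 2.500000
t=1: π = [0.1406, 0.2500, 0.1563, 0.2500, 0.2031], E[r] = 2.2344, γ^t·E[r] = 1.787500, running G = 4.287500
t=2: π = [0.1563, 0.2109, 0.1563, 0.2832, 0.1934], E[r] = 2.4727, γ^t·E[r] = 1.582500, running G = 5.870000
t=3: π = [0.1514, 0.2124, 0.1604, 0.2764, 0.1995], E[r] = 2.4294, γ^t·E[r] = 1.243875, running G = 7.113875
t=4: π = [0.1516, 0.2127, 0.1595, 0.2777, 0.1985], E[r] = 2.4343, γ^t·E[r] = 0.997075, running G = 8.110950
t=5: π = [0.1516, 0.2125, 0.1597, 0.2776, 0.1986], E[r] = 2.4345, γ^t·E[r] = 0.797749, running G = 8.908699

G = 8.9087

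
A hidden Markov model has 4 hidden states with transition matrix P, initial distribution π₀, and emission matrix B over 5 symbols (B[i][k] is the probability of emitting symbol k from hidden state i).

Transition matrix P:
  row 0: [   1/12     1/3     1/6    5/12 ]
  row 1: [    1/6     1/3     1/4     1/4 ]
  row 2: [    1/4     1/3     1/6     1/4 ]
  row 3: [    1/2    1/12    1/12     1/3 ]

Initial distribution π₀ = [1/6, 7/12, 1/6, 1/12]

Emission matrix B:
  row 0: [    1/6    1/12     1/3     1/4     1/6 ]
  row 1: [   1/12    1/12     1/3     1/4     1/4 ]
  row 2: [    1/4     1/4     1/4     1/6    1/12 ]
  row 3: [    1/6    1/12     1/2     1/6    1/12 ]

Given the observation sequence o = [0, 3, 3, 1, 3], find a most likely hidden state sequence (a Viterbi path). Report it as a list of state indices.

t=0: δ = [2.778e-02, 4.861e-02, 4.167e-02, 1.389e-02]  (obs o_0=0)
t=1: δ = [2.604e-03, 4.051e-03, 2.025e-03, 2.025e-03]  ψ = [2, 1, 1, 1]  (obs o_1=3)
t=2: δ = [2.532e-04, 3.376e-04, 1.688e-04, 1.808e-04]  ψ = [3, 1, 1, 0]  (obs o_2=3)
t=3: δ = [7.535e-06, 9.377e-06, 2.110e-05, 8.791e-06]  ψ = [3, 1, 1, 0]  (obs o_3=1)
t=4: δ = [1.319e-06, 1.758e-06, 5.861e-07, 8.791e-07]  ψ = [2, 2, 2, 2]  (obs o_4=3)
backtrack: best end state = 1; path = [1, 1, 1, 2, 1]

path = [1, 1, 1, 2, 1]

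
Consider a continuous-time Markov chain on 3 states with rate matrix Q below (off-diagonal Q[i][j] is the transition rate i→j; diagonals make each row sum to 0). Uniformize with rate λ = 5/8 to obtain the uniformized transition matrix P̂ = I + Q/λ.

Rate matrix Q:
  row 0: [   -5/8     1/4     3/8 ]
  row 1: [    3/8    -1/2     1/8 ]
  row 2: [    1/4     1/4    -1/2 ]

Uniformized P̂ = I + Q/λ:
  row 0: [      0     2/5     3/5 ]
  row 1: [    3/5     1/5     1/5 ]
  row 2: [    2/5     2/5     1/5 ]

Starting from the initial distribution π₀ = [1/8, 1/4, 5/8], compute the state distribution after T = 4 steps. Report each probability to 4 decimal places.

π = [0.3300, 0.3332, 0.3368]

t=0: π = [0.1250, 0.2500, 0.6250]
t=1: π = [0.4000, 0.3500, 0.2500]
t=2: π = [0.3100, 0.3300, 0.3600]
t=3: π = [0.3420, 0.3340, 0.3240]
t=4: π = [0.3300, 0.3332, 0.3368]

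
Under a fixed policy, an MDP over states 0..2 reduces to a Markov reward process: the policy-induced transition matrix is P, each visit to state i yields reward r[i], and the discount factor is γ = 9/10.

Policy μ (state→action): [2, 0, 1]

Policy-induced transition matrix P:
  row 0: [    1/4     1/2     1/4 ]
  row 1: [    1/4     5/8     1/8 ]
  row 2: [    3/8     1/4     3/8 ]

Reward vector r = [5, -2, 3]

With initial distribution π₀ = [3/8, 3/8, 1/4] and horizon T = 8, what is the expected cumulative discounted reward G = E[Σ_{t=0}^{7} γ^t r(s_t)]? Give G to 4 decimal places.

t=0: π = [0.3750, 0.3750, 0.2500], E[r] = 1.8750, γ^t·E[r] = 1.875000, running G = 1.875000
t=1: π = [0.2813, 0.4844, 0.2344], E[r] = 1.1406, γ^t·E[r] = 1.026563, running G = 2.901563
t=2: π = [0.2793, 0.5020, 0.2188], E[r] = 1.0488, γ^t·E[r] = 0.849551, running G = 3.751113
t=3: π = [0.2773, 0.5081, 0.2146], E[r] = 1.0144, γ^t·E[r] = 0.739501, running G = 4.490614
t=4: π = [0.2768, 0.5099, 0.2133], E[r] = 1.0044, γ^t·E[r] = 0.658963, running G = 5.149577
t=5: π = [0.2767, 0.5104, 0.2129], E[r] = 1.0013, γ^t·E[r] = 0.591267, running G = 5.740844
t=6: π = [0.2766, 0.5106, 0.2128], E[r] = 1.0004, γ^t·E[r] = 0.531652, running G = 6.272496
t=7: π = [0.2766, 0.5106, 0.2128], E[r] = 1.0001, γ^t·E[r] = 0.478354, running G = 6.750851

G = 6.7509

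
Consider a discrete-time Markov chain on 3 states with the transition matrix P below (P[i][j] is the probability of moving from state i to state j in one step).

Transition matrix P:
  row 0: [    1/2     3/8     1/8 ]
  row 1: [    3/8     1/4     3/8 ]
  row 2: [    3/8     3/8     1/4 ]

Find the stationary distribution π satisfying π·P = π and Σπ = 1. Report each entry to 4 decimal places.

π = [0.4286, 0.3333, 0.2381]

Balance equations π_j = Σ_i π_i·P[i][j]:
  π_0 = 1/2·π_0 + 3/8·π_1 + 3/8·π_2
  π_1 = 3/8·π_0 + 1/4·π_1 + 3/8·π_2
  normalize: π_0 + π_1 + π_2 = 1
Solving the linear system gives exactly π = [3/7, 1/3, 5/21].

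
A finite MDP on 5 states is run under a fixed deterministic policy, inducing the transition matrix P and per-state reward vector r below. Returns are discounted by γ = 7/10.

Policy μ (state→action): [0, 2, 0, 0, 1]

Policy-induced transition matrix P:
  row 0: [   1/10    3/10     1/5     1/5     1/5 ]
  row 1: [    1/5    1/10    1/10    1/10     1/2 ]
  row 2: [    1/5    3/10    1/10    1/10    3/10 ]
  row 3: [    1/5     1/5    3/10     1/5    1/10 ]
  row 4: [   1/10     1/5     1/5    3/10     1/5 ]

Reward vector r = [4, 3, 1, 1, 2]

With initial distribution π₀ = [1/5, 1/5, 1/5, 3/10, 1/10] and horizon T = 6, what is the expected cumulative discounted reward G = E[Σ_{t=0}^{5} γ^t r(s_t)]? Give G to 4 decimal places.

G = 6.3263

t=0: π = [0.2000, 0.2000, 0.2000, 0.3000, 0.1000], E[r] = 2.1000, γ^t·E[r] = 2.100000, running G = 2.100000
t=1: π = [0.1700, 0.2200, 0.1900, 0.1700, 0.2500], E[r] = 2.2000, γ^t·E[r] = 1.540000, running G = 3.640000
t=2: π = [0.1580, 0.2140, 0.1760, 0.1840, 0.2680], E[r] = 2.1700, γ^t·E[r] = 1.063300, running G = 4.703300
t=3: π = [0.1574, 0.2120, 0.1794, 0.1878, 0.2634], E[r] = 2.1596, γ^t·E[r] = 0.740743, running G = 5.444043
t=4: π = [0.1579, 0.2125, 0.1796, 0.1872, 0.2628], E[r] = 2.1615, γ^t·E[r] = 0.518971, running G = 5.963014
t=5: π = [0.1579, 0.2125, 0.1795, 0.1871, 0.2630], E[r] = 2.1618, γ^t·E[r] = 0.363334, running G = 6.326348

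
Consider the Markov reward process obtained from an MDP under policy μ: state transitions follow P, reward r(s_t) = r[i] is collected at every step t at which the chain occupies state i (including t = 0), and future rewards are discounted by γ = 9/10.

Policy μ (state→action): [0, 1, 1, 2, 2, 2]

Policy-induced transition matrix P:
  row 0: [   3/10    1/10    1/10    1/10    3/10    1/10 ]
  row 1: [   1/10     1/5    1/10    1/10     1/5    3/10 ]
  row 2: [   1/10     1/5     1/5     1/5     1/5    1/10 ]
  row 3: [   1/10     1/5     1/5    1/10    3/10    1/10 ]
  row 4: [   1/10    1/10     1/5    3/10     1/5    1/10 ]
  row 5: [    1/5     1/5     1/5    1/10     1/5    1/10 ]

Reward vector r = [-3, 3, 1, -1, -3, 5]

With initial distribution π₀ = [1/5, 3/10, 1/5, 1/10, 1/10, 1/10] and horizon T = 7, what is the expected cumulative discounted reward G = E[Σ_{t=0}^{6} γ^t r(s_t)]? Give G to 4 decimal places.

t=0: π = [0.2000, 0.3000, 0.2000, 0.1000, 0.1000, 0.1000], E[r] = 0.6000, γ^t·E[r] = 0.600000, running G = 0.600000
t=1: π = [0.1500, 0.1700, 0.1500, 0.1400, 0.2300, 0.1600], E[r] = 0.1800, γ^t·E[r] = 0.162000, running G = 0.762000
t=2: π = [0.1460, 0.1620, 0.1680, 0.1610, 0.2290, 0.1340], E[r] = 0.0380, γ^t·E[r] = 0.030780, running G = 0.792780
t=3: π = [0.1426, 0.1625, 0.1692, 0.1626, 0.2307, 0.1324], E[r] = 0.0362, γ^t·E[r] = 0.026390, running G = 0.819170
t=4: π = [0.1418, 0.1627, 0.1695, 0.1631, 0.2305, 0.1325], E[r] = 0.0401, γ^t·E[r] = 0.026310, running G = 0.845479
t=5: π = [0.1416, 0.1628, 0.1696, 0.1631, 0.2305, 0.1325], E[r] = 0.0412, γ^t·E[r] = 0.024351, running G = 0.869830
t=6: π = [0.1416, 0.1628, 0.1696, 0.1631, 0.2305, 0.1326], E[r] = 0.0415, γ^t·E[r] = 0.022076, running G = 0.891906

G = 0.8919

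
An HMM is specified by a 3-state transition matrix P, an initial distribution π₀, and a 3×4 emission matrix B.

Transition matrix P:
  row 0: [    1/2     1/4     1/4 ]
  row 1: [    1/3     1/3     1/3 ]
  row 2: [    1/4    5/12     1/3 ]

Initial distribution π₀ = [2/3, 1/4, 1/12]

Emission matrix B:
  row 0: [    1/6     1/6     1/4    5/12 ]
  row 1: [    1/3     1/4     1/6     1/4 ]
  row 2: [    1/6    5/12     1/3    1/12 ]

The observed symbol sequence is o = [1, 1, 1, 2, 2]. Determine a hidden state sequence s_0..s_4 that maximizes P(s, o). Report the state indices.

path = [0, 2, 2, 2, 2]

t=0: δ = [1.111e-01, 6.250e-02, 3.472e-02]  (obs o_0=1)
t=1: δ = [9.259e-03, 6.944e-03, 1.157e-02]  ψ = [0, 0, 0]  (obs o_1=1)
t=2: δ = [7.716e-04, 1.206e-03, 1.608e-03]  ψ = [0, 2, 2]  (obs o_2=1)
t=3: δ = [1.005e-04, 1.116e-04, 1.786e-04]  ψ = [1, 2, 2]  (obs o_3=2)
t=4: δ = [1.256e-05, 1.240e-05, 1.985e-05]  ψ = [0, 2, 2]  (obs o_4=2)
backtrack: best end state = 2; path = [0, 2, 2, 2, 2]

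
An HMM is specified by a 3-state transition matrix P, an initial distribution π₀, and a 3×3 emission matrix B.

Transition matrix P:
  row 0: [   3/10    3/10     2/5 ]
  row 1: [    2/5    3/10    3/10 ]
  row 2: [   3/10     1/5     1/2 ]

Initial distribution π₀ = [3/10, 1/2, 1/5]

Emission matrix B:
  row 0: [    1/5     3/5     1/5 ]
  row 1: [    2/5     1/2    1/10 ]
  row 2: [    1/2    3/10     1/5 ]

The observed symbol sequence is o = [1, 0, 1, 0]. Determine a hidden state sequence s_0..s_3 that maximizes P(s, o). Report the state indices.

t=0: δ = [1.800e-01, 2.500e-01, 6.000e-02]  (obs o_0=1)
t=1: δ = [2.000e-02, 3.000e-02, 3.750e-02]  ψ = [1, 1, 1]  (obs o_1=0)
t=2: δ = [7.200e-03, 4.500e-03, 5.625e-03]  ψ = [1, 1, 2]  (obs o_2=1)
t=3: δ = [4.320e-04, 8.640e-04, 1.440e-03]  ψ = [0, 0, 0]  (obs o_3=0)
backtrack: best end state = 2; path = [1, 1, 0, 2]

path = [1, 1, 0, 2]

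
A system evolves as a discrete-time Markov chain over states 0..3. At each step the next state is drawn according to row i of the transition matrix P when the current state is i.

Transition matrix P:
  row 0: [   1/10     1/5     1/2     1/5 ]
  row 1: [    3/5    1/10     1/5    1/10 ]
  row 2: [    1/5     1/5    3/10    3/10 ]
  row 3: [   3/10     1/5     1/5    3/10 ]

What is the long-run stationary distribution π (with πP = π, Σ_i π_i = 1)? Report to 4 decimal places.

Balance equations π_j = Σ_i π_i·P[i][j]:
  π_0 = 1/10·π_0 + 3/5·π_1 + 1/5·π_2 + 3/10·π_3
  π_1 = 1/5·π_0 + 1/10·π_1 + 1/5·π_2 + 1/5·π_3
  π_2 = 1/2·π_0 + 1/5·π_1 + 3/10·π_2 + 1/5·π_3
  normalize: π_0 + π_1 + π_2 + π_3 = 1
Solving the linear system gives exactly π = [329/1221, 2/11, 127/407, 289/1221].

π = [0.2695, 0.1818, 0.3120, 0.2367]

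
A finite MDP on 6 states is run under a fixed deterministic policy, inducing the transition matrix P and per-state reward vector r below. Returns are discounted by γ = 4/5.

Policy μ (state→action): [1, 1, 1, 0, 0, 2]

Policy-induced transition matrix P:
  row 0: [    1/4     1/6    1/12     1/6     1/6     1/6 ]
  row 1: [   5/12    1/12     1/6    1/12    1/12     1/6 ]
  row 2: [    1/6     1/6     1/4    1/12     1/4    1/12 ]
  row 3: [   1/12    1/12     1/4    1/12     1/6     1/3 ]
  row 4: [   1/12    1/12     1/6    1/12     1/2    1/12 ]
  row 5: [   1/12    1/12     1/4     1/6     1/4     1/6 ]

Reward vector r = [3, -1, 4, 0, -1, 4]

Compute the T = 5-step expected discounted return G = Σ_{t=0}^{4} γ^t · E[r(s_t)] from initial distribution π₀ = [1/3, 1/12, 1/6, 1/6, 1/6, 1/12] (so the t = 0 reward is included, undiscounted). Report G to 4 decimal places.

G = 5.2855

t=0: π = [0.3333, 0.0833, 0.1667, 0.1667, 0.1667, 0.0833], E[r] = 1.7500, γ^t·E[r] = 1.750000, running G = 1.750000
t=1: π = [0.1806, 0.1250, 0.1736, 0.1181, 0.2361, 0.1667], E[r] = 1.5417, γ^t·E[r] = 1.233333, running G = 2.983333
t=2: π = [0.1696, 0.1128, 0.1898, 0.1123, 0.2633, 0.1522], E[r] = 1.5006, γ^t·E[r] = 0.960370, running G = 3.943704
t=3: π = [0.1650, 0.1133, 0.1904, 0.1101, 0.2735, 0.1476], E[r] = 1.4603, γ^t·E[r] = 0.747679, running G = 4.691383
t=4: π = [0.1645, 0.1130, 0.1903, 0.1094, 0.2766, 0.1464], E[r] = 1.4504, γ^t·E[r] = 0.594071, running G = 5.285453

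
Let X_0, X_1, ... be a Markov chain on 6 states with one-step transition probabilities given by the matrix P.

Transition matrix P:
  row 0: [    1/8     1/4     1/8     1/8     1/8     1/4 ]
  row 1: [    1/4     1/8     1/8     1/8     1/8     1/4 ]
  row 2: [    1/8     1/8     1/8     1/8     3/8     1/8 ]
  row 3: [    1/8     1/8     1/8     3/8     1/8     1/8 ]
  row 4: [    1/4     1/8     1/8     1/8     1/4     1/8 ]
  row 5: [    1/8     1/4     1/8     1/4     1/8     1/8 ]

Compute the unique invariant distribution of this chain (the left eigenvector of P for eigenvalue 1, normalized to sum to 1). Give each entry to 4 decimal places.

Balance equations π_j = Σ_i π_i·P[i][j]:
  π_0 = 1/8·π_0 + 1/4·π_1 + 1/8·π_2 + 1/8·π_3 + 1/4·π_4 + 1/8·π_5
  π_1 = 1/4·π_0 + 1/8·π_1 + 1/8·π_2 + 1/8·π_3 + 1/8·π_4 + 1/4·π_5
  π_2 = 1/8·π_0 + 1/8·π_1 + 1/8·π_2 + 1/8·π_3 + 1/8·π_4 + 1/8·π_5
  π_3 = 1/8·π_0 + 1/8·π_1 + 1/8·π_2 + 3/8·π_3 + 1/8·π_4 + 1/4·π_5
  π_4 = 1/8·π_0 + 1/8·π_1 + 3/8·π_2 + 1/8·π_3 + 1/4·π_4 + 1/8·π_5
  normalize: π_0 + π_1 + π_2 + π_3 + π_4 + π_5 = 1
Solving the linear system gives exactly π = [37/220, 257/1540, 1/8, 599/3080, 5/28, 257/1540].

π = [0.1682, 0.1669, 0.1250, 0.1945, 0.1786, 0.1669]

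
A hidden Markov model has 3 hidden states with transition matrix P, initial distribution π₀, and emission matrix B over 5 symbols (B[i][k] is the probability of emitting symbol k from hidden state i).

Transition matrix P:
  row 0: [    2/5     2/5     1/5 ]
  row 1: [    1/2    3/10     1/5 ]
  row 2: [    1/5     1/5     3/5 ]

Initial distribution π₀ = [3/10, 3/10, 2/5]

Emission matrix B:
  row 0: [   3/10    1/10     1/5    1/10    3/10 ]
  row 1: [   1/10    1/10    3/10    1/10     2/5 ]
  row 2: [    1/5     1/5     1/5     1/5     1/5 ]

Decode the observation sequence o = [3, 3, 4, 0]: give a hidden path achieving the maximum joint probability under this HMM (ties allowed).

t=0: δ = [3.000e-02, 3.000e-02, 8.000e-02]  (obs o_0=3)
t=1: δ = [1.600e-03, 1.600e-03, 9.600e-03]  ψ = [2, 2, 2]  (obs o_1=3)
t=2: δ = [5.760e-04, 7.680e-04, 1.152e-03]  ψ = [2, 2, 2]  (obs o_2=4)
t=3: δ = [1.152e-04, 2.304e-05, 1.382e-04]  ψ = [1, 0, 2]  (obs o_3=0)
backtrack: best end state = 2; path = [2, 2, 2, 2]

path = [2, 2, 2, 2]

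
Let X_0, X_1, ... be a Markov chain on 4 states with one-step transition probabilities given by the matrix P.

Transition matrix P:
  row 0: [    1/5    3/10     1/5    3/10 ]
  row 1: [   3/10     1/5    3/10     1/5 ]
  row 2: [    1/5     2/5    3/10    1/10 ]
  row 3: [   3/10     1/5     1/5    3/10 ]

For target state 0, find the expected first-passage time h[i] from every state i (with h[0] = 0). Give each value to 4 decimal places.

h = [0.0000, 3.6777, 4.0496, 3.6364]

First-step conditioning: h[0] = 0; for i ≠ 0, h[i] = 1 + Σ_k P[i][k]·h[k].
  h[1] = 1 + 1/5·h[1] + 3/10·h[2] + 1/5·h[3]
  h[2] = 1 + 2/5·h[1] + 3/10·h[2] + 1/10·h[3]
  h[3] = 1 + 1/5·h[1] + 1/5·h[2] + 3/10·h[3]
Solving the 3×3 linear system over states ≠ 0 gives exactly h = [0, 445/121, 490/121, 40/11] (h[0] = 0 is the target).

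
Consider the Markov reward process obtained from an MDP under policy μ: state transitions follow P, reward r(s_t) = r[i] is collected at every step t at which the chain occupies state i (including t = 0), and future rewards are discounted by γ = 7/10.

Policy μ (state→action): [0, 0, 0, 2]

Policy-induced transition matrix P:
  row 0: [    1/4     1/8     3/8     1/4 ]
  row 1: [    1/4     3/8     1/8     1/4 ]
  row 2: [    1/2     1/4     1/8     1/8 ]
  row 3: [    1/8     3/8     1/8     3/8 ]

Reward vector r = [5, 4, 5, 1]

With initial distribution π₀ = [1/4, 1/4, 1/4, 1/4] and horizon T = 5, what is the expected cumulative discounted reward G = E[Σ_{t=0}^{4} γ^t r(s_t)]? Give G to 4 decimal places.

G = 10.3079

t=0: π = [0.2500, 0.2500, 0.2500, 0.2500], E[r] = 3.7500, γ^t·E[r] = 3.750000, running G = 3.750000
t=1: π = [0.2813, 0.2813, 0.1875, 0.2500], E[r] = 3.7188, γ^t·E[r] = 2.603125, running G = 6.353125
t=2: π = [0.2656, 0.2813, 0.1953, 0.2578], E[r] = 3.6875, γ^t·E[r] = 1.806875, running G = 8.160000
t=3: π = [0.2666, 0.2842, 0.1914, 0.2578], E[r] = 3.6846, γ^t·E[r] = 1.263808, running G = 9.423808
t=4: π = [0.2656, 0.2844, 0.1917, 0.2583], E[r] = 3.6824, γ^t·E[r] = 0.884138, running G = 10.307945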